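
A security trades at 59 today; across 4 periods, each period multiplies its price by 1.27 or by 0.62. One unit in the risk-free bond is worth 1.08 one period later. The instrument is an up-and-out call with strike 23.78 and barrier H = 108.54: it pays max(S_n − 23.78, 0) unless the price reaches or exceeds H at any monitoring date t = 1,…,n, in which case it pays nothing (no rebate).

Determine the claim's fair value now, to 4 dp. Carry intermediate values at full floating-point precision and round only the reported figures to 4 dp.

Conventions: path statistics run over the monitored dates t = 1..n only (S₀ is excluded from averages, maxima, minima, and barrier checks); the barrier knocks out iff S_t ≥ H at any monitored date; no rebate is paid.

price = 14.1011

No-arbitrage gives p* = (R−d)/(u−d) = 0.7077: enumerate every path, weight its payoff by its p*-probability, and discount by R^4.
Enumerate all 2^4 = 16 price paths (U = up ×1.27, D = down ×0.62); each path with k up-moves has probability p*^k·(1−p*)^(4−k).
DDDD: M=36.5800, payoff=0.0000, prob=0.007301
UDDD: M=74.9300, payoff=0.0000, prob=0.017675
DUDD: M=46.4566, payoff=0.0000, prob=0.017675
UUDD: M=95.1611, payoff=12.7999, prob=0.042793
DDUD: M=36.5800, payoff=0.0000, prob=0.017675
UDUD: M=74.9300, payoff=12.7999, prob=0.042793
DUUD: M=58.9999, payoff=12.7999, prob=0.042793
UUUD: M=120.8546, payoff=0.0000, prob=0.103603
DDDU: M=36.5800, payoff=0.0000, prob=0.017675
UDDU: M=74.9300, payoff=12.7999, prob=0.042793
DUDU: M=46.4566, payoff=12.7999, prob=0.042793
UUDU: M=95.1611, payoff=51.1499, prob=0.103603
DDUU: M=36.5800, payoff=12.7999, prob=0.042793
UDUU: M=74.9300, payoff=51.1499, prob=0.103603
DUUU: M=74.9299, payoff=51.1499, prob=0.103603
UUUU: M=153.4853, payoff=0.0000, prob=0.250829
Price = Σ prob·payoff / R^4 = 19.184341 / 1.360489 = 14.1011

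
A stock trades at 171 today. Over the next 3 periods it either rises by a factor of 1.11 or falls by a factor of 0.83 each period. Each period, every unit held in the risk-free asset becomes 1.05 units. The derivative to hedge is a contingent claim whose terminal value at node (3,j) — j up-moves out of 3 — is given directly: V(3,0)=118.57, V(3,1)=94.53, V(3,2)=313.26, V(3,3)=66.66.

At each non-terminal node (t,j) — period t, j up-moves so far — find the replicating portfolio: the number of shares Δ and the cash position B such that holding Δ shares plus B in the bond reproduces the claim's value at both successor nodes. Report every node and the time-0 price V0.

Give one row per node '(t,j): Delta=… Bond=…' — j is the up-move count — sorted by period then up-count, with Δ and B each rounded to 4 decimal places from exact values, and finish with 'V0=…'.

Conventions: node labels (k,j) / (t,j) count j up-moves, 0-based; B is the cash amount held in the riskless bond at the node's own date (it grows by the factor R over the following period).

Risk-neutral probability p* = (R−d)/(u−d) = (1.05−0.83)/(1.11−0.83) = 0.7857.
Expiry values: V(3,0)=118.5700, V(3,1)=94.5300, V(3,2)=313.2600, V(3,3)=66.6600
  t=2,j=0: stock 117.8019 → up 130.7601 (V=94.5300), down 97.7756 (V=118.5700). Price 94.9347; hedge Δ=-0.7288, bond B=180.7918.
  t=2,j=1: stock 157.5423 → up 174.8720 (V=313.2600), down 130.7601 (V=94.5300). Price 253.7041; hedge Δ=4.9585, bond B=-527.4745.
  t=2,j=2: stock 210.6891 → up 233.8649 (V=66.6600), down 174.8720 (V=313.2600). Price 113.8122; hedge Δ=-4.1802, bond B=994.5265.
  t=1,j=0: stock 141.9300 → up 157.5423 (V=253.7041), down 117.8019 (V=94.9347). Price 209.2210; hedge Δ=3.9952, bond B=-357.8125.
  t=1,j=1: stock 189.8100 → up 210.6891 (V=113.8122), down 157.5423 (V=253.7041). Price 136.9420; hedge Δ=-2.6322, bond B=636.5557.
  t=0,j=0: stock 171.0000 → up 189.8100 (V=136.9420), down 141.9300 (V=209.2210). Price 145.1717; hedge Δ=-1.5096, bond B=403.3112.
As a check, the time-0 holding Δ(0,0)·S0 + B(0,0) comes to 145.1717 — exactly V0.

(0,0): Delta=-1.5096 Bond=403.3112
(1,0): Delta=3.9952 Bond=-357.8125
(1,1): Delta=-2.6322 Bond=636.5557
(2,0): Delta=-0.7288 Bond=180.7918
(2,1): Delta=4.9585 Bond=-527.4745
(2,2): Delta=-4.1802 Bond=994.5265
V0=145.1717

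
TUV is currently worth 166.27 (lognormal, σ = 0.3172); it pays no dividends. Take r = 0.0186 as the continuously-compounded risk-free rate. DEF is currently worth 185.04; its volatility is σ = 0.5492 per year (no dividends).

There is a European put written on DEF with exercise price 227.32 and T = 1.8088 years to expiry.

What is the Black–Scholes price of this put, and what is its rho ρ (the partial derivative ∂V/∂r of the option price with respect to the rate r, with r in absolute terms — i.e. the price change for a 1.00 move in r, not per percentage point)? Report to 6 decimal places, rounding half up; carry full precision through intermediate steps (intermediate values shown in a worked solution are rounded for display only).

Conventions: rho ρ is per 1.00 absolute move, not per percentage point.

σ√T = 0.5492·√1.8088 = 0.738628
d₁ = (ln(S/K) + (r+σ²/2)T) / (σ√T) = (ln(185.04/227.32) + (0.0186+0.5492²/2)·1.8088) / 0.738628 = (-0.205787 + 0.306429) / 0.738628 = 0.136256
d₂ = d₁ − σ√T = 0.136256 − 0.738628 = -0.602372
e^{−rT} = 0.966916
N(−d₁) = 0.445809,  N(−d₂) = 0.726537
Put price V = K·e^{−rT}·N(−d₂) − S·N(−d₁) = 159.692279 − 82.492563 = 77.199716
ρ = −K·T·e^{−rT}·N(−d₂) = -288.851395

price = 77.199716
ρ = -288.851395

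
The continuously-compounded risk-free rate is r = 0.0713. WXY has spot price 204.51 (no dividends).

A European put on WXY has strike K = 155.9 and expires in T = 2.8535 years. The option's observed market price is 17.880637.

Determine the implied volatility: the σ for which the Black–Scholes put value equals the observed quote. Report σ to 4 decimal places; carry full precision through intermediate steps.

At σ = 0.4353 the Black–Scholes value reproduces the quote:
σ√T = 0.4353·√2.8535 = 0.735322
d₁ = (ln(S/K) + (r+σ²/2)T) / (σ√T) = (ln(204.51/155.9) + (0.0713+0.4353²/2)·2.8535) / 0.735322 = (0.271402 + 0.473804) / 0.735322 = 1.013442
d₂ = d₁ − σ√T = 1.013442 − 0.735322 = 0.278119
e^{−rT} = 0.815907
N(−d₁) = 0.155425,  N(−d₂) = 0.390460
V = K·e^{−rT}·N(−d₂) − S·N(−d₁) = 49.666533 − 31.785897 = 17.880637 (equal to the quote); since ∂V/∂σ > 0 for all σ, the implied volatility is unique

sigma = 0.4353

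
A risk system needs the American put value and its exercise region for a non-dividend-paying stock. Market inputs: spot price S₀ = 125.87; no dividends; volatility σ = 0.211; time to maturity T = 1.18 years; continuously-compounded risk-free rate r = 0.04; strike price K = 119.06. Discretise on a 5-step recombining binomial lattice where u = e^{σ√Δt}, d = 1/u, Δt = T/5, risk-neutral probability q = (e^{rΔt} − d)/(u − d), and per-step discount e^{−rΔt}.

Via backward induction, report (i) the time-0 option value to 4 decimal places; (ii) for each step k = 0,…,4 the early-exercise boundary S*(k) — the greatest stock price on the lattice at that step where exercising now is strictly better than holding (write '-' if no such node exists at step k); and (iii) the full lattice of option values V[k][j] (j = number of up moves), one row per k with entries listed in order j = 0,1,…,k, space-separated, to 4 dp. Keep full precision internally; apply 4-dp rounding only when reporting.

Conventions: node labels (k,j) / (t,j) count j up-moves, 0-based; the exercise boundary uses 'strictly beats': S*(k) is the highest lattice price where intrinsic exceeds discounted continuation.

price = 6.5094
boundary = - - - 92.5491 102.5390
tree:
6.5094
10.8037 2.6733
17.3252 4.9947 0.5841
26.5109 9.1815 1.2299 0.0000
35.5275 16.5210 2.5897 0.0000 0.0000
43.6656 26.5109 5.4529 0.0000 0.0000 0.0000

Δt=0.23600, u=1.10794, d=0.90258, q=0.52058, disc=e^(-rΔt)=0.99060
k=5 terminal: V=max(K-S,0) → 43.6656 26.5109 5.4529 0.0000 0.0000 0.0000
k=4: j=0 S=83.5325 intr=35.5275 cont=34.4089 V=35.5275[EX]; j=1 S=102.5390 intr=16.5210 cont=15.4024 V=16.5210[EX]; j=2 S=125.8700 intr=0.0000 cont=2.5897 V=2.5897[hold]; j=3 S=154.5096 intr=0.0000 cont=0.0000 V=0.0000[hold]; j=4 S=189.6658 intr=0.0000 cont=0.0000 V=0.0000[hold]  S*(4)=102.5390
k=3: j=0 S=92.5491 intr=26.5109 cont=25.3923 V=26.5109[EX]; j=1 S=113.6071 intr=5.4529 cont=9.1815 V=9.1815[hold]; j=2 S=139.4565 intr=0.0000 cont=1.2299 V=1.2299[hold]; j=3 S=171.1876 intr=0.0000 cont=0.0000 V=0.0000[hold]  S*(3)=92.5491
k=2: j=0 S=102.5390 intr=16.5210 cont=17.3252 V=17.3252[hold]; j=1 S=125.8700 intr=0.0000 cont=4.9947 V=4.9947[hold]; j=2 S=154.5096 intr=0.0000 cont=0.5841 V=0.5841[hold]  S*(2)=-
k=1: j=0 S=113.6071 intr=5.4529 cont=10.8037 V=10.8037[hold]; j=1 S=139.4565 intr=0.0000 cont=2.6733 V=2.6733[hold]  S*(1)=-
k=0: j=0 S=125.8700 intr=0.0000 cont=6.5094 V=6.5094[hold]  S*(0)=-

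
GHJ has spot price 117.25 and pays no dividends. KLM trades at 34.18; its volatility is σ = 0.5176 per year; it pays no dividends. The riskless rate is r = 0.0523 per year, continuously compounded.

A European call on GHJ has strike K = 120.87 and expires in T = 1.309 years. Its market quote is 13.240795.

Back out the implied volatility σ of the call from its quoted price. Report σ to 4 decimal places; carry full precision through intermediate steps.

At σ = 0.2083 the Black–Scholes value reproduces the quote:
σ√T = 0.2083·√1.309 = 0.238319
d₁ = (ln(S/K) + (r+σ²/2)T) / (σ√T) = (ln(117.25/120.87) + (0.0523+0.2083²/2)·1.309) / 0.238319 = (-0.030407 + 0.096859) / 0.238319 = 0.278834
d₂ = d₁ − σ√T = 0.278834 − 0.238319 = 0.040515
e^{−rT} = 0.933830
N(d₁) = 0.609814,  N(d₂) = 0.516159
V = S·N(d₁) − K·e^{−rT}·N(d₂) = 71.500687 − 58.259892 = 13.240795 (matching the quote); vega is positive throughout, so no other σ reproduces this price

sigma = 0.2083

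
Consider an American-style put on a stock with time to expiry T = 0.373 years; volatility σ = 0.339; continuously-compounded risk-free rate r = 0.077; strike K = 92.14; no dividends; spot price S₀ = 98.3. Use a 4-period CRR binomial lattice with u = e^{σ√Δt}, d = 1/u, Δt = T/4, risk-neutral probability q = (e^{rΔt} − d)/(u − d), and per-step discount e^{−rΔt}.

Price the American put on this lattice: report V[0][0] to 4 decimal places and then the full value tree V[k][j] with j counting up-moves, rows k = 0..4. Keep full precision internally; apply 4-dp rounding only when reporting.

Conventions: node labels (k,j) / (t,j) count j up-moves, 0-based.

price = 4.4760
tree:
4.4760
7.7113 1.4170
12.8036 2.9061 0.0000
20.0825 5.9601 0.0000 0.0000
27.1688 12.2234 0.0000 0.0000 0.0000

Δt=0.09325, u=1.10907, d=0.90166, q=0.50889, disc=e^(-rΔt)=0.99285
k=4 terminal: V=max(K-S,0) → 27.1688 12.2234 0.0000 0.0000 0.0000
k=3: j=0 S=72.0575 intr=20.0825 cont=19.4233 V=20.0825[EX]; j=1 S=88.6330 intr=3.5070 cont=5.9601 V=5.9601[hold]; j=2 S=109.0214 intr=0.0000 cont=0.0000 V=0.0000[hold]; j=3 S=134.0997 intr=0.0000 cont=0.0000 V=0.0000[hold]
k=2: j=0 S=79.9166 intr=12.2234 cont=12.8036 V=12.8036[hold]; j=1 S=98.3000 intr=0.0000 cont=2.9061 V=2.9061[hold]; j=2 S=120.9121 intr=0.0000 cont=0.0000 V=0.0000[hold]
k=1: j=0 S=88.6330 intr=3.5070 cont=7.7113 V=7.7113[hold]; j=1 S=109.0214 intr=0.0000 cont=1.4170 V=1.4170[hold]
k=0: j=0 S=98.3000 intr=0.0000 cont=4.4760 V=4.4760[hold]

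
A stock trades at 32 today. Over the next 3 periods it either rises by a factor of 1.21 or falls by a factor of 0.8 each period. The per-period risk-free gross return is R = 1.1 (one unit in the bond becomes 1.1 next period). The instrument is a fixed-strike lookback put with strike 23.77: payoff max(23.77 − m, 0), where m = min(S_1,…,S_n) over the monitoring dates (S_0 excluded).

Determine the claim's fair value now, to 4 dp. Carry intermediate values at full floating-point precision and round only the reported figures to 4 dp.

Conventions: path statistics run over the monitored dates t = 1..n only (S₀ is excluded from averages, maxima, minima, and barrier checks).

price = 0.2374

Set p* = 0.7317 (from d < R < u); the path-dependent value is the discounted p*-expectation over all price paths.
Enumerate all 2^3 = 8 price paths (U = up ×1.21, D = down ×0.8); each path with k up-moves has probability p*^k·(1−p*)^(3−k).
DDD: m=16.3840, payoff=7.3860, prob=0.019312
UDD: m=24.7808, payoff=0.0000, prob=0.052669
DUD: m=24.7808, payoff=0.0000, prob=0.052669
UUD: m=37.4810, payoff=0.0000, prob=0.143643
DDU: m=20.4800, payoff=3.2900, prob=0.052669
UDU: m=30.9760, payoff=0.0000, prob=0.143643
DUU: m=25.6000, payoff=0.0000, prob=0.143643
UUU: m=38.7200, payoff=0.0000, prob=0.391753
Price = Σ prob·payoff / R^3 = 0.315919 / 1.331000 = 0.2374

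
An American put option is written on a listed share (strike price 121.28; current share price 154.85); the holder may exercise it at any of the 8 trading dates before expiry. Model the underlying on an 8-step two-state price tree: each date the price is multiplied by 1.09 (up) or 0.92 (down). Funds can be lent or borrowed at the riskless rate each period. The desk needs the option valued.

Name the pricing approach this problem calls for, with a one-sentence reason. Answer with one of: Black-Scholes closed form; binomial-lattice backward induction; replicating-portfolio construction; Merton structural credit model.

framework: binomial-lattice backward induction

Key observation: the put (strike 121.28 on spot 154.85) is American-style on a 8-step discrete price model, so the early-exercise decision at every node requires stepwise backward valuation — a closed form cannot price the exercise right.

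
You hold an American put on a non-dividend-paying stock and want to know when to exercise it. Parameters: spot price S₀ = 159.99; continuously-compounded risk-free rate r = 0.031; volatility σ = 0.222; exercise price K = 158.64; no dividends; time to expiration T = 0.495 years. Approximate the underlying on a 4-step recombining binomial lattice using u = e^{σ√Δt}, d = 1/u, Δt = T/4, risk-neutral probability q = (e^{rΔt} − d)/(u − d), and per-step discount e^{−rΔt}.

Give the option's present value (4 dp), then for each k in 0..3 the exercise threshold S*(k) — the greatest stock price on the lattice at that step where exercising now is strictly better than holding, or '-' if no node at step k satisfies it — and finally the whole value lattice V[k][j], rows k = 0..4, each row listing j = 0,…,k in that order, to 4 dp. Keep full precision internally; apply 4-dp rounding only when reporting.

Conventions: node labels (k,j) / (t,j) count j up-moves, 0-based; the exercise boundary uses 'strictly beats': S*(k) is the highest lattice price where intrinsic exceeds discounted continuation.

price = 7.9229
boundary = - - 136.8548 126.5737
tree:
7.9229
13.4053 2.6109
21.7852 5.2956 0.0000
32.0663 10.7409 0.0000 0.0000
41.5750 21.7852 0.0000 0.0000 0.0000

Δt=0.12375, u=1.08123, d=0.92488, q=0.50507, disc=e^(-rΔt)=0.99617
k=4 terminal: V=max(K-S,0) → 41.5750 21.7852 0.0000 0.0000 0.0000
k=3: j=0 S=126.5737 intr=32.0663 cont=31.4588 V=32.0663[EX]; j=1 S=147.9709 intr=10.6691 cont=10.7409 V=10.7409[hold]; j=2 S=172.9853 intr=0.0000 cont=0.0000 V=0.0000[hold]; j=3 S=202.2284 intr=0.0000 cont=0.0000 V=0.0000[hold]  S*(3)=126.5737
k=2: j=0 S=136.8548 intr=21.7852 cont=21.2139 V=21.7852[EX]; j=1 S=159.9900 intr=0.0000 cont=5.2956 V=5.2956[hold]; j=2 S=187.0362 intr=0.0000 cont=0.0000 V=0.0000[hold]  S*(2)=136.8548
k=1: j=0 S=147.9709 intr=10.6691 cont=13.4053 V=13.4053[hold]; j=1 S=172.9853 intr=0.0000 cont=2.6109 V=2.6109[hold]  S*(1)=-
k=0: j=0 S=159.9900 intr=0.0000 cont=7.9229 V=7.9229[hold]  S*(0)=-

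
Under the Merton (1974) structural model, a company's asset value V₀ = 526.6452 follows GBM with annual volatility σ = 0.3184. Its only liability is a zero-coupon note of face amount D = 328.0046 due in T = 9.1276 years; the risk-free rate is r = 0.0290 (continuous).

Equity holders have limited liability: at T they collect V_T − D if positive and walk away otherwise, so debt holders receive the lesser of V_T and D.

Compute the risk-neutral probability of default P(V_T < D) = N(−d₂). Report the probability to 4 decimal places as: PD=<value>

PD=0.3873

Equity is a call on the firm's assets struck at D = 328.0046:
d₁ = [ln(V₀/D) + (r + σ²/2)T] / (σ√T)
   = [ln(526.6452/328.0046) + (0.0290 + 0.5·0.3184²)·9.1276] / (0.3184·√9.1276)
   = [0.473499 + 0.727372] / 0.961947 = 1.248375
d₂ = d₁ − σ√T = 1.248375 − 0.961947 = 0.286428
risk-neutral PD = N(−d₂) = N(-0.286428) = 0.387275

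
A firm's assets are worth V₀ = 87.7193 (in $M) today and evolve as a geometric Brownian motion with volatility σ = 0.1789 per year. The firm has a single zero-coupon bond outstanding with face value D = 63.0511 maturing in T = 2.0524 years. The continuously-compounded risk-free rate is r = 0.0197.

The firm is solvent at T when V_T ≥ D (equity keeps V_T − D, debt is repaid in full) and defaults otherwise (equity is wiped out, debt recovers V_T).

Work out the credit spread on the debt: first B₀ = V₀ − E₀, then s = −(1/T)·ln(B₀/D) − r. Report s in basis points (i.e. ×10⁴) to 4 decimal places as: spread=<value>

spread=49.7127

Work the structural quantities from V₀ = 87.7193 against face 63.0511:
d₁ = [ln(V₀/D) + (r + σ²/2)T] / (σ√T)
   = [ln(87.7193/63.0511) + (0.0197 + 0.5·0.1789²)·2.0524] / (0.1789·√2.0524)
   = [0.330196 + 0.073276] / 0.256296 = 1.574246
d₂ = d₁ − σ√T = 1.574246 − 0.256296 = 1.317950
N(d₁) = 0.942285,  N(d₂) = 0.906240,  e^(−rT) = 0.960374
E₀ = V₀·N(d₁) − D·e^(−rT)·N(d₂)
   = 87.7193·0.942285 − 63.0511·0.960374·0.906240 = 27.781330
B₀ = V₀ − E₀ = 87.7193 − 27.781330 = 59.937970
spread = −(1/T)·ln(B₀/D) − r = −(1/2.0524)·ln(59.937970/63.0511) − 0.0197 = 0.00497127
in basis points: 0.00497127 × 10⁴ = 49.7127 bp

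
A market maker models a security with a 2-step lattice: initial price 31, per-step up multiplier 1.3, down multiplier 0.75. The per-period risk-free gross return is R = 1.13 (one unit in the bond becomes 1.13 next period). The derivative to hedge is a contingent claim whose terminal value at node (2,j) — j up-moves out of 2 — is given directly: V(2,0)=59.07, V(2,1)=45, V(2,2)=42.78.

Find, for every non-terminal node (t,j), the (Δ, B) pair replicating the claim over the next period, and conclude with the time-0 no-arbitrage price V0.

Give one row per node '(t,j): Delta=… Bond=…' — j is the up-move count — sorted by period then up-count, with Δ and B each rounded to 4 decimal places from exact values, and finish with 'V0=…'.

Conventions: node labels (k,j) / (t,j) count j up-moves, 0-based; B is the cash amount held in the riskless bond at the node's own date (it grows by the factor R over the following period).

Under the risk-neutral measure, an up-move has probability p* = (R−d)/(u−d) = 0.6909 and values discount at R = 1.13.
Payoffs at expiry: V(2,0)=59.0700, V(2,1)=45.0000, V(2,2)=42.7800
(1,0): S=23.2500. Δ = (V_up−V_dn)/(S_up−S_dn) = (45.0000−59.0700)/(30.2250−17.4375) = -1.1003. V = [p*·45.0000 + (1−p*)·59.0700]/1.13 = 43.6716. B = V − Δ·S = 69.2534.
(1,1): S=40.3000. Δ = (V_up−V_dn)/(S_up−S_dn) = (42.7800−45.0000)/(52.3900−30.2250) = -0.1002. V = [p*·42.7800 + (1−p*)·45.0000]/1.13 = 38.4656. B = V − Δ·S = 42.5020.
(0,0): S=31.0000. Δ = (V_up−V_dn)/(S_up−S_dn) = (38.4656−43.6716)/(40.3000−23.2500) = -0.3053. V = [p*·38.4656 + (1−p*)·43.6716]/1.13 = 35.4644. B = V − Δ·S = 44.9298.
As a check, the time-0 holding Δ(0,0)·S0 + B(0,0) comes to 35.4644 — exactly V0.

(0,0): Delta=-0.3053 Bond=44.9298
(1,0): Delta=-1.1003 Bond=69.2534
(1,1): Delta=-0.1002 Bond=42.5020
V0=35.4644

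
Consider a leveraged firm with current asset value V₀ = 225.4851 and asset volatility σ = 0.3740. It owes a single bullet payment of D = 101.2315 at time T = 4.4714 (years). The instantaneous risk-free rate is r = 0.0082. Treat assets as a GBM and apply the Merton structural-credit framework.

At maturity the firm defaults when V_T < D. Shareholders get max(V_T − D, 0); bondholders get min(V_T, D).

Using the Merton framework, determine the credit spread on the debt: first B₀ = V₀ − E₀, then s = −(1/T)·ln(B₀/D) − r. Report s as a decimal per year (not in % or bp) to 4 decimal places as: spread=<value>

spread=0.0199

Work the structural quantities from V₀ = 225.4851 against face 101.2315:
d₁ = [ln(V₀/D) + (r + σ²/2)T] / (σ√T)
   = [ln(225.4851/101.2315) + (0.0082 + 0.5·0.3740²)·4.4714] / (0.3740·√4.4714)
   = [0.800844 + 0.349386] / 0.790849 = 1.454425
d₂ = d₁ − σ√T = 1.454425 − 0.790849 = 0.663577
N(d₁) = 0.927086,  N(d₂) = 0.746519,  e^(−rT) = 0.963999
E₀ = V₀·N(d₁) − D·e^(−rT)·N(d₂)
   = 225.4851·0.927086 − 101.2315·0.963999·0.746519 = 136.193432
B₀ = V₀ − E₀ = 225.4851 − 136.193432 = 89.291668
spread = −(1/T)·ln(B₀/D) − r = −(1/4.4714)·ln(89.291668/101.2315) − 0.0082 = 0.01986767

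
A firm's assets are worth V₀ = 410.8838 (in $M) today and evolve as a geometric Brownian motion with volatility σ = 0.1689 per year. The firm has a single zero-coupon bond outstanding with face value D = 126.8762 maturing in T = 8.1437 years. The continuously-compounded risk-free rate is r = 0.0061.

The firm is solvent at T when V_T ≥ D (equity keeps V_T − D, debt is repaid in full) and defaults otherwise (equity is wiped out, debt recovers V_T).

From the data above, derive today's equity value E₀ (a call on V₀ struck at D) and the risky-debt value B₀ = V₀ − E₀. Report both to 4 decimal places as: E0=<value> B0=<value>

E0=290.3412 B0=120.5426

Work the structural quantities from V₀ = 410.8838 against face 126.8762:
d₁ = [ln(V₀/D) + (r + σ²/2)T] / (σ√T)
   = [ln(410.8838/126.8762) + (0.0061 + 0.5·0.1689²)·8.1437] / (0.1689·√8.1437)
   = [1.175099 + 0.165835] / 0.481993 = 2.782062
d₂ = d₁ − σ√T = 2.782062 − 0.481993 = 2.300069
N(d₁) = 0.997299,  N(d₂) = 0.989278,  e^(−rT) = 0.951537
E₀ = V₀·N(d₁) − D·e^(−rT)·N(d₂)
   = 410.8838·0.997299 − 126.8762·0.951537·0.989278 = 290.341153
B₀ = V₀ − E₀ = 410.8838 − 290.341153 = 120.542647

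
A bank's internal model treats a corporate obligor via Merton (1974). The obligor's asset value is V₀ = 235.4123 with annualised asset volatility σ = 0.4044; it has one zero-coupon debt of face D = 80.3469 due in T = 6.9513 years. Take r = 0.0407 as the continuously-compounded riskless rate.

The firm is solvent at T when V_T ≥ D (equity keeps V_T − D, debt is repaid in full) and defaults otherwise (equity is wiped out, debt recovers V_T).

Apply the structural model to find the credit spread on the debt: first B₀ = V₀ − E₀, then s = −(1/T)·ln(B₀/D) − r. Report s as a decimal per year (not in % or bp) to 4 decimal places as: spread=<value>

Work the structural quantities from V₀ = 235.4123 against face 80.3469:
d₁ = [ln(V₀/D) + (r + σ²/2)T] / (σ√T)
   = [ln(235.4123/80.3469) + (0.0407 + 0.5·0.4044²)·6.9513] / (0.4044·√6.9513)
   = [1.074985 + 0.851323] / 1.066213 = 1.806682
d₂ = d₁ − σ√T = 1.806682 − 1.066213 = 0.740468
N(d₁) = 0.964594,  N(d₂) = 0.770492,  e^(−rT) = 0.753582
E₀ = V₀·N(d₁) − D·e^(−rT)·N(d₂)
   = 235.4123·0.964594 − 80.3469·0.753582·0.770492 = 180.425589
B₀ = V₀ − E₀ = 235.4123 − 180.425589 = 54.986711
spread = −(1/T)·ln(B₀/D) − r = −(1/6.9513)·ln(54.986711/80.3469) − 0.0407 = 0.01385986

spread=0.0139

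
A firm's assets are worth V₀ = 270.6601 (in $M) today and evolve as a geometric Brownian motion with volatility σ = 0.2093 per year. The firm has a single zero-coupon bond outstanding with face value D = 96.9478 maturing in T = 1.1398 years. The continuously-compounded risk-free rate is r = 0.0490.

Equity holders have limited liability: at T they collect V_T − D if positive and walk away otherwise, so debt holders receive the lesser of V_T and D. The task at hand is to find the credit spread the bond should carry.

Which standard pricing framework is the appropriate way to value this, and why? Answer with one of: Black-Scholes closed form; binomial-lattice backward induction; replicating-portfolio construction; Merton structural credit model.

Key observation: with the firm-asset dynamics (V₀ = 270.6601) and a single zero-coupon liability of face 96.9478 given, debt value, spread, and default probability all derive from the option view of the balance sheet.

framework: Merton structural credit model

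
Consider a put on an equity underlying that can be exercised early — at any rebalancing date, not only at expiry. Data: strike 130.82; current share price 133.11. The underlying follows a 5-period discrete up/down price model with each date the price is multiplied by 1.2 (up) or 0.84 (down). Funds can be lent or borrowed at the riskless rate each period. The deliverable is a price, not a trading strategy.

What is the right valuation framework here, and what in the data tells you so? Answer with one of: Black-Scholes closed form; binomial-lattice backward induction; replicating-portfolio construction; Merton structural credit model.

Key observation: an American put (K = 130.82, S₀ = 133.11) on a 5-date tree has no closed form — the optimal stopping decision is embedded and must be resolved recursively from expiry.

framework: binomial-lattice backward induction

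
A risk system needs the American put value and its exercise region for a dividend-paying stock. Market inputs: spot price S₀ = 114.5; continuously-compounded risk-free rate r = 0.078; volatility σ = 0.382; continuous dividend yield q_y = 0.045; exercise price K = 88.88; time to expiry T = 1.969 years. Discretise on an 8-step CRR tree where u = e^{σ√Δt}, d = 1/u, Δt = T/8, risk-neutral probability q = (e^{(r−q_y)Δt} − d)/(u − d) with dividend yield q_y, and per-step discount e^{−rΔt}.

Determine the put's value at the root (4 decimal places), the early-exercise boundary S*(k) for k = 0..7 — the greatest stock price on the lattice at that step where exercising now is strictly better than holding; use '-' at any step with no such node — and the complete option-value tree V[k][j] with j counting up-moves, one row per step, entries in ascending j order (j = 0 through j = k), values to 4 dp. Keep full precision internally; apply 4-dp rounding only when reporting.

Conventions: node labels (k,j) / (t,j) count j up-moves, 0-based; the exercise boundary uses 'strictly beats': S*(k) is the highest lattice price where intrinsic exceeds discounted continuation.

Δt=0.24613  u=1.20866  d=0.82736  q=0.47415  discount=0.98099
step 8 (expiry): payoffs max(K−S,0) = 63.7399 52.1538 35.2280 10.5017 0.0000 0.0000 0.0000 0.0000 0.0000
step 7: (k=7,j=0): S=30.3858, K−S=58.4942, hold=57.1388 ⇒ V=58.4942 exercise | (k=7,j=1): S=44.3896, K−S=44.4904, hold=43.2893 ⇒ V=44.4904 exercise | (k=7,j=2): S=64.8471, K−S=24.0329, hold=23.0571 ⇒ V=24.0329 exercise | (k=7,j=3): S=94.7329, K−S=0.0000, hold=5.4173 ⇒ V=5.4173 continue | (k=7,j=4): S=138.3918, K−S=0.0000, hold=0.0000 ⇒ V=0.0000 continue | (k=7,j=5): S=202.1716, K−S=0.0000, hold=0.0000 ⇒ V=0.0000 continue | (k=7,j=6): S=295.3451, K−S=0.0000, hold=0.0000 ⇒ V=0.0000 continue | (k=7,j=7): S=431.4591, K−S=0.0000, hold=0.0000 ⇒ V=0.0000 continue  boundary S*=64.8471
step 6: (k=6,j=0): S=36.7262, K−S=52.1538, hold=50.8683 ⇒ V=52.1538 exercise | (k=6,j=1): S=53.6520, K−S=35.2280, hold=34.1289 ⇒ V=35.2280 exercise | (k=6,j=2): S=78.3783, K−S=10.5017, hold=14.9171 ⇒ V=14.9171 continue | (k=6,j=3): S=114.5000, K−S=0.0000, hold=2.7945 ⇒ V=2.7945 continue | (k=6,j=4): S=167.2689, K−S=0.0000, hold=0.0000 ⇒ V=0.0000 continue | (k=6,j=5): S=244.3571, K−S=0.0000, hold=0.0000 ⇒ V=0.0000 continue | (k=6,j=6): S=356.9725, K−S=0.0000, hold=0.0000 ⇒ V=0.0000 continue  boundary S*=53.6520
step 5: (k=5,j=0): S=44.3896, K−S=44.4904, hold=43.2893 ⇒ V=44.4904 exercise | (k=5,j=1): S=64.8471, K−S=24.0329, hold=25.1109 ⇒ V=25.1109 continue | (k=5,j=2): S=94.7329, K−S=0.0000, hold=8.9948 ⇒ V=8.9948 continue | (k=5,j=3): S=138.3918, K−S=0.0000, hold=1.4416 ⇒ V=1.4416 continue | (k=5,j=4): S=202.1716, K−S=0.0000, hold=0.0000 ⇒ V=0.0000 continue | (k=5,j=5): S=295.3451, K−S=0.0000, hold=0.0000 ⇒ V=0.0000 continue  boundary S*=44.3896
step 4: (k=4,j=0): S=53.6520, K−S=35.2280, hold=34.6303 ⇒ V=35.2280 exercise | (k=4,j=1): S=78.3783, K−S=10.5017, hold=17.1373 ⇒ V=17.1373 continue | (k=4,j=2): S=114.5000, K−S=0.0000, hold=5.3105 ⇒ V=5.3105 continue | (k=4,j=3): S=167.2689, K−S=0.0000, hold=0.7436 ⇒ V=0.7436 continue | (k=4,j=4): S=244.3571, K−S=0.0000, hold=0.0000 ⇒ V=0.0000 continue  boundary S*=53.6520
step 3: (k=3,j=0): S=64.8471, K−S=24.0329, hold=26.1435 ⇒ V=26.1435 continue | (k=3,j=1): S=94.7329, K−S=0.0000, hold=11.3104 ⇒ V=11.3104 continue | (k=3,j=2): S=138.3918, K−S=0.0000, hold=3.0853 ⇒ V=3.0853 continue | (k=3,j=3): S=202.1716, K−S=0.0000, hold=0.3836 ⇒ V=0.3836 continue  boundary S*=-
step 2: (k=2,j=0): S=78.3783, K−S=10.5017, hold=18.7470 ⇒ V=18.7470 continue | (k=2,j=1): S=114.5000, K−S=0.0000, hold=7.2696 ⇒ V=7.2696 continue | (k=2,j=2): S=167.2689, K−S=0.0000, hold=1.7700 ⇒ V=1.7700 continue  boundary S*=-
step 1: (k=1,j=0): S=94.7329, K−S=0.0000, hold=13.0520 ⇒ V=13.0520 continue | (k=1,j=1): S=138.3918, K−S=0.0000, hold=4.5733 ⇒ V=4.5733 continue  boundary S*=-
step 0: (k=0,j=0): S=114.5000, K−S=0.0000, hold=8.8601 ⇒ V=8.8601 continue  boundary S*=-

price = 8.8601
boundary = - - - - 53.6520 44.3896 53.6520 64.8471
tree:
8.8601
13.0520 4.5733
18.7470 7.2696 1.7700
26.1435 11.3104 3.0853 0.3836
35.2280 17.1373 5.3105 0.7436 0.0000
44.4904 25.1109 8.9948 1.4416 0.0000 0.0000
52.1538 35.2280 14.9171 2.7945 0.0000 0.0000 0.0000
58.4942 44.4904 24.0329 5.4173 0.0000 0.0000 0.0000 0.0000
63.7399 52.1538 35.2280 10.5017 0.0000 0.0000 0.0000 0.0000 0.0000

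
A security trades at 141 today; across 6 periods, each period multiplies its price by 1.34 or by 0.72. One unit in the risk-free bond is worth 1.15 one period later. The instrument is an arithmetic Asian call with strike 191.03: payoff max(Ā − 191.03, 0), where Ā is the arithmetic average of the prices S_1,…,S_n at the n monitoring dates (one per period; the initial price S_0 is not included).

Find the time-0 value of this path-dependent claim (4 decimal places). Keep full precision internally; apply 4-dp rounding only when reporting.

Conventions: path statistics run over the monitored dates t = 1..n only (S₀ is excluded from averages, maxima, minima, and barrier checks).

No-arbitrage gives p* = (R−d)/(u−d) = 0.6935: enumerate every path, weight its payoff by its p*-probability, and discount by R^6.
Enumerate all 2^6 = 64 price paths (U = up ×1.34, D = down ×0.72); each path with k up-moves has probability p*^k·(1−p*)^(6−k).
DDDDDD: Ā=52.0100, payoff=0.0000, prob=0.000828
UDDDDD: Ā=96.7964, payoff=0.0000, prob=0.001875
DUDDDD: Ā=82.2264, payoff=0.0000, prob=0.001875
UUDDDD: Ā=153.0325, payoff=0.0000, prob=0.004242
DDUDDD: Ā=71.7360, payoff=0.0000, prob=0.001875
UDUDDD: Ā=133.5087, payoff=0.0000, prob=0.004242
DUUDDD: Ā=118.9387, payoff=0.0000, prob=0.004242
UUUDDD: Ā=221.3582, payoff=30.3282, prob=0.009601
DDDUDD: Ā=64.1829, payoff=0.0000, prob=0.001875
UDDUDD: Ā=119.4516, payoff=0.0000, prob=0.004242
DUDUDD: Ā=104.8816, payoff=0.0000, prob=0.004242
UUDUDD: Ā=195.1963, payoff=4.1663, prob=0.009601
DDUUDD: Ā=94.3912, payoff=0.0000, prob=0.004242
UDUUDD: Ā=175.6725, payoff=0.0000, prob=0.009601
DUUUDD: Ā=161.1025, payoff=0.0000, prob=0.009601
UUUUDD: Ā=299.8296, payoff=108.7996, prob=0.021729
DDDDUD: Ā=58.7447, payoff=0.0000, prob=0.001875
UDDDUD: Ā=109.3304, payoff=0.0000, prob=0.004242
DUDDUD: Ā=94.7604, payoff=0.0000, prob=0.004242
UUDDUD: Ā=176.3597, payoff=0.0000, prob=0.009601
DDUDUD: Ā=84.2700, payoff=0.0000, prob=0.004242
UDUDUD: Ā=156.8359, payoff=0.0000, prob=0.009601
DUUDUD: Ā=142.2659, payoff=0.0000, prob=0.009601
UUUDUD: Ā=264.7727, payoff=73.7427, prob=0.021729
DDDUUD: Ā=76.7170, payoff=0.0000, prob=0.004242
UDDUUD: Ā=142.7788, payoff=0.0000, prob=0.009601
DUDUUD: Ā=128.2088, payoff=0.0000, prob=0.009601
UUDUUD: Ā=238.6108, payoff=47.5808, prob=0.021729
DDUUUD: Ā=117.7184, payoff=0.0000, prob=0.009601
UDUUUD: Ā=219.0870, payoff=28.0570, prob=0.021729
DUUUUD: Ā=204.5170, payoff=13.4870, prob=0.021729
UUUUUD: Ā=380.6288, payoff=189.5988, prob=0.049175
DDDDDU: Ā=54.8292, payoff=0.0000, prob=0.001875
UDDDDU: Ā=102.0432, payoff=0.0000, prob=0.004242
DUDDDU: Ā=87.4732, payoff=0.0000, prob=0.004242
UUDDDU: Ā=162.7974, payoff=0.0000, prob=0.009601
DDUDDU: Ā=76.9828, payoff=0.0000, prob=0.004242
UDUDDU: Ā=143.2736, payoff=0.0000, prob=0.009601
DUUDDU: Ā=128.7036, payoff=0.0000, prob=0.009601
UUUDDU: Ā=239.5317, payoff=48.5017, prob=0.021729
DDDUDU: Ā=69.4297, payoff=0.0000, prob=0.004242
UDDUDU: Ā=129.2165, payoff=0.0000, prob=0.009601
DUDUDU: Ā=114.6465, payoff=0.0000, prob=0.009601
UUDUDU: Ā=213.3698, payoff=22.3398, prob=0.021729
DDUUDU: Ā=104.1561, payoff=0.0000, prob=0.009601
UDUUDU: Ā=193.8460, payoff=2.8160, prob=0.021729
DUUUDU: Ā=179.2760, payoff=0.0000, prob=0.021729
UUUUDU: Ā=333.6525, payoff=142.6225, prob=0.049175
DDDDUU: Ā=63.9915, payoff=0.0000, prob=0.004242
UDDDUU: Ā=119.0953, payoff=0.0000, prob=0.009601
DUDDUU: Ā=104.5253, payoff=0.0000, prob=0.009601
UUDDUU: Ā=194.5332, payoff=3.5032, prob=0.021729
DDUDUU: Ā=94.0349, payoff=0.0000, prob=0.009601
UDUDUU: Ā=175.0094, payoff=0.0000, prob=0.021729
DUUDUU: Ā=160.4394, payoff=0.0000, prob=0.021729
UUUDUU: Ā=298.5956, payoff=107.5656, prob=0.049175
DDDUUU: Ā=86.4818, payoff=0.0000, prob=0.009601
UDDUUU: Ā=160.9523, payoff=0.0000, prob=0.021729
DUDUUU: Ā=146.3823, payoff=0.0000, prob=0.021729
UUDUUU: Ā=272.4337, payoff=81.4037, prob=0.049175
DDUUUU: Ā=135.8919, payoff=0.0000, prob=0.021729
UDUUUU: Ā=252.9099, payoff=61.8799, prob=0.049175
DUUUUU: Ā=238.3399, payoff=47.3099, prob=0.049175
UUUUUU: Ā=443.5771, payoff=252.5471, prob=0.111291
Price = Σ prob·payoff / R^6 = 67.016019 / 2.313061 = 28.9729

price = 28.9729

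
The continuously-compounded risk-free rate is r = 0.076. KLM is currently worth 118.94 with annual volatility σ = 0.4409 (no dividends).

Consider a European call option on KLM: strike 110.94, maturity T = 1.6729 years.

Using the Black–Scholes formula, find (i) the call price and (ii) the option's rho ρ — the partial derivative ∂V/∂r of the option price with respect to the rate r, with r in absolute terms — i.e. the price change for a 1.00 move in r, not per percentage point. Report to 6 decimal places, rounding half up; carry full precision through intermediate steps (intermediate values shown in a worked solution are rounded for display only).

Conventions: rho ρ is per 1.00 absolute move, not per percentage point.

σ√T = 0.4409·√1.6729 = 0.570263
d₁ = (ln(S/K) + (r+σ²/2)T) / (σ√T) = (ln(118.94/110.94) + (0.076+0.4409²/2)·1.6729) / 0.570263 = (0.069630 + 0.289740) / 0.570263 = 0.630183
d₂ = d₁ − σ√T = 0.630183 − 0.570263 = 0.059920
e^{−rT} = 0.880610
N(d₁) = 0.735713,  N(d₂) = 0.523890
Call price V = S·N(d₁) − K·e^{−rT}·N(d₂) = 87.505650 − 51.181403 = 36.324247
ρ = K·T·e^{−rT}·N(d₂) = 85.621369

price = 36.324247
ρ = 85.621369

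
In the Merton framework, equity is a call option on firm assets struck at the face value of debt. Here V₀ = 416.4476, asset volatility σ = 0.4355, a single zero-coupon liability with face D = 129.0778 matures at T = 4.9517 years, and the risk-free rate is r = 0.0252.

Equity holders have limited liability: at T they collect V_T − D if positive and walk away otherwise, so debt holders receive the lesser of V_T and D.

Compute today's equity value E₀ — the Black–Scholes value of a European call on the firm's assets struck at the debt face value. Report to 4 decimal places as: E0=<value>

With assets at 416.4476 and a single debt payment of 129.0778 at 4.9517 years:
d₁ = [ln(V₀/D) + (r + σ²/2)T] / (σ√T)
   = [ln(416.4476/129.0778) + (0.0252 + 0.5·0.4355²)·4.9517] / (0.4355·√4.9517)
   = [1.171345 + 0.594353] / 0.969093 = 1.822012
d₂ = d₁ − σ√T = 1.822012 − 0.969093 = 0.852919
N(d₁) = 0.965773,  N(d₂) = 0.803148,  e^(−rT) = 0.882689
E₀ = V₀·N(d₁) − D·e^(−rT)·N(d₂)
   = 416.4476·0.965773 − 129.0778·0.882689·0.803148 = 310.686958

E0=310.6870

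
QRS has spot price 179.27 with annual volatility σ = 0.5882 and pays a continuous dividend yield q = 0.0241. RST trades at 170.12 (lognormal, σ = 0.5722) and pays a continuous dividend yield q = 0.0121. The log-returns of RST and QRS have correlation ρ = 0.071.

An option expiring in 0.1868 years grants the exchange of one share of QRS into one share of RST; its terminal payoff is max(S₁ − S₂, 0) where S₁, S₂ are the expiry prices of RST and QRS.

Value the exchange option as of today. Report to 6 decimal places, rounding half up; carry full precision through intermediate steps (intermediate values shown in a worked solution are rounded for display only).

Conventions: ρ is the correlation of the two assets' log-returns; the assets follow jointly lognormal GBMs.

σ_eff = √(σ₁² + σ₂² − 2ρσ₁σ₂) = √(0.5722² + 0.5882² − 2·0.071·0.5722·0.5882) = 0.790948
d₁ = (ln(S₁/S₂) + (q₂ − q₁ + σ_eff²/2)T) / (σ_eff√T) = (ln(170.12/179.27) + (0.0241 − 0.0121 + 0.312800)·0.1868) / 0.341851 = 0.024232
d₂ = d₁ − σ_eff√T = 0.024232 − 0.341851 = -0.317619
N(d₁) = 0.509666,  N(d₂) = 0.375387
V = S₁·e^{−q₁T}·N(d₁) − S₂·e^{−q₂T}·N(d₂) = 86.508639 − 66.993337 = 19.515302
Key observation: r never enters — measured in units of QRS, the claim is a call on S₁/S₂ struck at 1, so only the dividend yields and σ_eff matter.

exchange price = 19.515302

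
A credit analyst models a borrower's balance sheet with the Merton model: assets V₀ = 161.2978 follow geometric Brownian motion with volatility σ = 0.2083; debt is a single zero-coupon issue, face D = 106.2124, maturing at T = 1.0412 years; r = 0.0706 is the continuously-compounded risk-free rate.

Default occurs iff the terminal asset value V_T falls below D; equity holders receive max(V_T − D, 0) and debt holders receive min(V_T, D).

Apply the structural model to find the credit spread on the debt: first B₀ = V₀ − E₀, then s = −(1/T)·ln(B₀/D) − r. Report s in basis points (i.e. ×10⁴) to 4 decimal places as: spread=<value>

spread=9.1989

Work the structural quantities from V₀ = 161.2978 against face 106.2124:
d₁ = [ln(V₀/D) + (r + σ²/2)T] / (σ√T)
   = [ln(161.2978/106.2124) + (0.0706 + 0.5·0.2083²)·1.0412] / (0.2083·√1.0412)
   = [0.417811 + 0.096097] / 0.212548 = 2.417850
d₂ = d₁ − σ√T = 2.417850 − 0.212548 = 2.205303
N(d₁) = 0.992194,  N(d₂) = 0.986284,  e^(−rT) = 0.929128
E₀ = V₀·N(d₁) − D·e^(−rT)·N(d₂)
   = 161.2978·0.992194 − 106.2124·0.929128·0.986284 = 62.707355
B₀ = V₀ − E₀ = 161.2978 − 62.707355 = 98.590445
spread = −(1/T)·ln(B₀/D) − r = −(1/1.0412)·ln(98.590445/106.2124) − 0.0706 = 0.00091989
in basis points: 0.00091989 × 10⁴ = 9.1989 bp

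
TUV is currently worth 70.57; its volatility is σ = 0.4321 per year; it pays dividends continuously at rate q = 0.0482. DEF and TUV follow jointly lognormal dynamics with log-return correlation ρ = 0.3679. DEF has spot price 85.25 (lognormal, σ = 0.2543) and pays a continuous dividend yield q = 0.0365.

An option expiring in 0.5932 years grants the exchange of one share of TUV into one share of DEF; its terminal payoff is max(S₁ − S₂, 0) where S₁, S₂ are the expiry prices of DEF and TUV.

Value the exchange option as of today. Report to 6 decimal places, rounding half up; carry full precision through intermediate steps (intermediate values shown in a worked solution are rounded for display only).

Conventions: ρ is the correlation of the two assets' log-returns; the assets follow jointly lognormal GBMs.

σ_eff = √(σ₁² + σ₂² − 2ρσ₁σ₂) = √(0.2543² + 0.4321² − 2·0.3679·0.2543·0.4321) = 0.412949
d₁ = (ln(S₁/S₂) + (q₂ − q₁ + σ_eff²/2)T) / (σ_eff√T) = (ln(85.25/70.57) + (0.0482 − 0.0365 + 0.085263)·0.5932) / 0.318051 = 0.775038
d₂ = d₁ − σ_eff√T = 0.775038 − 0.318051 = 0.456987
N(d₁) = 0.780841,  N(d₂) = 0.676160
V = S₁·e^{−q₁T}·N(d₁) − S₂·e^{−q₂T}·N(d₂) = 65.140925 − 46.371581 = 18.769344
Key observation: r never enters — measured in units of TUV, the claim is a call on S₁/S₂ struck at 1, so only the dividend yields and σ_eff matter.

exchange price = 18.769344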